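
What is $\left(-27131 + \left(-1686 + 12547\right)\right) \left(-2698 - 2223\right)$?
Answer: $80064670$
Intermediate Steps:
$\left(-27131 + \left(-1686 + 12547\right)\right) \left(-2698 - 2223\right) = \left(-27131 + 10861\right) \left(-4921\right) = \left(-16270\right) \left(-4921\right) = 80064670$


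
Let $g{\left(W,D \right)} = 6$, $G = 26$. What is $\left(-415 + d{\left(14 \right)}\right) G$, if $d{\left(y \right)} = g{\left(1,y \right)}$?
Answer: $-10634$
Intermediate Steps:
$d{\left(y \right)} = 6$
$\left(-415 + d{\left(14 \right)}\right) G = \left(-415 + 6\right) 26 = \left(-409\right) 26 = -10634$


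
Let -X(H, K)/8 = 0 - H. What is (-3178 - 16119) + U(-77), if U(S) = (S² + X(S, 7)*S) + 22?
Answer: 34086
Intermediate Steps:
X(H, K) = 8*H (X(H, K) = -8*(0 - H) = -(-8)*H = 8*H)
U(S) = 22 + 9*S² (U(S) = (S² + (8*S)*S) + 22 = (S² + 8*S²) + 22 = 9*S² + 22 = 22 + 9*S²)
(-3178 - 16119) + U(-77) = (-3178 - 16119) + (22 + 9*(-77)²) = -19297 + (22 + 9*5929) = -19297 + (22 + 53361) = -19297 + 53383 = 34086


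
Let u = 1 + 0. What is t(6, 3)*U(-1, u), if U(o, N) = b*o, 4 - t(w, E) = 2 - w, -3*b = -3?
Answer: -8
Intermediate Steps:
b = 1 (b = -⅓*(-3) = 1)
t(w, E) = 2 + w (t(w, E) = 4 - (2 - w) = 4 + (-2 + w) = 2 + w)
u = 1
U(o, N) = o (U(o, N) = 1*o = o)
t(6, 3)*U(-1, u) = (2 + 6)*(-1) = 8*(-1) = -8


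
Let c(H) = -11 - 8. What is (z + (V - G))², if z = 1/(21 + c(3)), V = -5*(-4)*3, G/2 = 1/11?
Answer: 1760929/484 ≈ 3638.3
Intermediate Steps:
c(H) = -19
G = 2/11 ≈ 0.18182
V = 60 (V = 20*3 = 60)
z = ½ (z = 1/(21 - 19) = 1/2 = ½ ≈ 0.50000)
(z + (V - G))² = (½ + (60 - 1*2/11))² = (½ + (60 - 2/11))² = (½ + 658/11)² = (1327/22)² = 1760929/484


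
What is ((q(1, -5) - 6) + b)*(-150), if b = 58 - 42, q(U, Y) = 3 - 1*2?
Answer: -1650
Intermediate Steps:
q(U, Y) = 1 (q(U, Y) = 3 - 2 = 1)
b = 16
((q(1, -5) - 6) + b)*(-150) = ((1 - 6) + 16)*(-150) = (-5 + 16)*(-150) = 11*(-150) = -1650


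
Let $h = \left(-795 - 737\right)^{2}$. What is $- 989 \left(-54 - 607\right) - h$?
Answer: $-1693295$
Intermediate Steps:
$h = 2347024$ ($h = \left(-1532\right)^{2} = 2347024$)
$- 989 \left(-54 - 607\right) - h = - 989 \left(-54 - 607\right) - 2347024 = \left(-989\right) \left(-661\right) - 2347024 = 653729 - 2347024 = -1693295$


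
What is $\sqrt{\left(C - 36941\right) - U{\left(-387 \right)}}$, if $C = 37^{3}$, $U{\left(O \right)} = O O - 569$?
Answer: $8 i \sqrt{2117} \approx 368.09 i$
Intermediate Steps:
$U{\left(O \right)} = -569 + O^{2}$ ($U{\left(O \right)} = O^{2} - 569 = -569 + O^{2}$)
$C = 50653$
$\sqrt{\left(C - 36941\right) - U{\left(-387 \right)}} = \sqrt{\left(50653 - 36941\right) - \left(-569 + \left(-387\right)^{2}\right)} = \sqrt{13712 - \left(-569 + 149769\right)} = \sqrt{13712 - 149200} = \sqrt{-135488} = 8 i \sqrt{2117}$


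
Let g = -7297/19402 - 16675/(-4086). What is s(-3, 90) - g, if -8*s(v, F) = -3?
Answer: -527968187/158553144 ≈ -3.3299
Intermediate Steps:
s(v, F) = 3/8 (s(v, F) = -⅛*(-3) = 3/8)
g = 73428202/19819143 (g = -7297*1/19402 - 16675*(-1/4086) = -7297/19402 + 16675/4086 = 73428202/19819143 ≈ 3.7049)
s(-3, 90) - g = 3/8 - 1*73428202/19819143 = 3/8 - 73428202/19819143 = -527968187/158553144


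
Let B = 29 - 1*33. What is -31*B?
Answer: 124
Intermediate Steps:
B = -4 (B = 29 - 33 = -4)
-31*B = -31*(-4) = 124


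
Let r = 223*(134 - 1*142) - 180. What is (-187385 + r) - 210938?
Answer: -400287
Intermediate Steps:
r = -1964 (r = 223*(134 - 142) - 180 = 223*(-8) - 180 = -1784 - 180 = -1964)
(-187385 + r) - 210938 = (-187385 - 1964) - 210938 = -189349 - 210938 = -400287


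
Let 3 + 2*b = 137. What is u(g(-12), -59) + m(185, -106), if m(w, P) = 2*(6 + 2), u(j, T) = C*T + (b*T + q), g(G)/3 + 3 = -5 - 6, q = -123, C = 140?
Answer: -12320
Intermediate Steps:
b = 67 (b = -3/2 + (½)*137 = -3/2 + 137/2 = 67)
g(G) = -42 (g(G) = -9 + 3*(-5 - 6) = -9 + 3*(-11) = -9 - 33 = -42)
u(j, T) = -123 + 207*T (u(j, T) = 140*T + (67*T - 123) = 140*T + (-123 + 67*T) = -123 + 207*T)
m(w, P) = 16 (m(w, P) = 2*8 = 16)
u(g(-12), -59) + m(185, -106) = (-123 + 207*(-59)) + 16 = (-123 - 12213) + 16 = -12336 + 16 = -12320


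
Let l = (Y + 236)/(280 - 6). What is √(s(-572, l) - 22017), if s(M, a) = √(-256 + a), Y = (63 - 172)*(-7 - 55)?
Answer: √(-413237073 + 685*I*√173031)/137 ≈ 0.051157 + 148.38*I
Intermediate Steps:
Y = 6758 (Y = -109*(-62) = 6758)
l = 3497/137 (l = (6758 + 236)/(280 - 6) = 6994/274 = 6994*(1/274) = 3497/137 ≈ 25.526)
√(s(-572, l) - 22017) = √(√(-256 + 3497/137) - 22017) = √(√(-31575/137) - 22017) = √(5*I*√173031/137 - 22017) = √(-22017 + 5*I*√173031/137)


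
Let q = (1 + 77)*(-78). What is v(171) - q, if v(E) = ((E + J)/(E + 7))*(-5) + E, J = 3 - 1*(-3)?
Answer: 1112505/178 ≈ 6250.0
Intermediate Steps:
J = 6 (J = 3 + 3 = 6)
v(E) = E - 5*(6 + E)/(7 + E) (v(E) = ((E + 6)/(E + 7))*(-5) + E = ((6 + E)/(7 + E))*(-5) + E = -5*(6 + E)/(7 + E) + E = E - 5*(6 + E)/(7 + E))
q = -6084 (q = 78*(-78) = -6084)
v(171) - q = (-30 + 171**2 + 2*171)/(7 + 171) - 1*(-6084) = (-30 + 29241 + 342)/178 + 6084 = (1/178)*29553 + 6084 = 29553/178 + 6084 = 1112505/178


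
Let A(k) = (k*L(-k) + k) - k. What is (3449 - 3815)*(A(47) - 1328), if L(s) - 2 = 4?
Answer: 382836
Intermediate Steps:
L(s) = 6 (L(s) = 2 + 4 = 6)
A(k) = 6*k (A(k) = (k*6 + k) - k = (6*k + k) - k = 7*k - k = 6*k)
(3449 - 3815)*(A(47) - 1328) = (3449 - 3815)*(6*47 - 1328) = -366*(282 - 1328) = -366*(-1046) = 382836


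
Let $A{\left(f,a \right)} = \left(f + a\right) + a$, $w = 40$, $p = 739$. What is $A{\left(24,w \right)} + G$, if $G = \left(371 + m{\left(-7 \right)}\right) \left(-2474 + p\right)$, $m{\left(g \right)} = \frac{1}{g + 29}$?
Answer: $- \frac{14160517}{22} \approx -6.4366 \cdot 10^{5}$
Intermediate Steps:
$A{\left(f,a \right)} = f + 2 a$ ($A{\left(f,a \right)} = \left(a + f\right) + a = f + 2 a$)
$m{\left(g \right)} = \frac{1}{29 + g}$
$G = - \frac{14162805}{22}$ ($G = \left(371 + \frac{1}{29 - 7}\right) \left(-2474 + 739\right) = \left(371 + \frac{1}{22}\right) \left(-1735\right) = \frac{8163}{22} \left(-1735\right) = - \frac{14162805}{22} \approx -6.4376 \cdot 10^{5}$)
$A{\left(24,w \right)} + G = \left(24 + 2 \cdot 40\right) - \frac{14162805}{22} = \left(24 + 80\right) - \frac{14162805}{22} = 104 - \frac{14162805}{22} = - \frac{14160517}{22}$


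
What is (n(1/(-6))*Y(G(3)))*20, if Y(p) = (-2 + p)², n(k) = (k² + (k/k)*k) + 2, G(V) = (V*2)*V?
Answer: 85760/9 ≈ 9528.9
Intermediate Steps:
G(V) = 2*V² (G(V) = (2*V)*V = 2*V²)
n(k) = 2 + k + k² (n(k) = (k² + 1*k) + 2 = (k² + k) + 2 = (k + k²) + 2 = 2 + k + k²)
(n(1/(-6))*Y(G(3)))*20 = ((2 + 1/(-6) + (1/(-6))²)*(-2 + 2*3²)²)*20 = ((2 - ⅙ + (-⅙)²)*(-2 + 2*9)²)*20 = ((2 - ⅙ + 1/36)*(-2 + 18)²)*20 = ((67/36)*16²)*20 = ((67/36)*256)*20 = (4288/9)*20 = 85760/9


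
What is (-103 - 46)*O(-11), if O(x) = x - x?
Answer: 0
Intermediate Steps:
O(x) = 0
(-103 - 46)*O(-11) = (-103 - 46)*0 = -149*0 = 0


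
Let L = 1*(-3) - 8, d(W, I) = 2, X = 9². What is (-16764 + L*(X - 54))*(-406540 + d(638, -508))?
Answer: 6935944818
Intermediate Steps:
X = 81
L = -11 (L = -3 - 8 = -11)
(-16764 + L*(X - 54))*(-406540 + d(638, -508)) = (-16764 - 11*(81 - 54))*(-406540 + 2) = (-16764 - 11*27)*(-406538) = (-16764 - 297)*(-406538) = -17061*(-406538) = 6935944818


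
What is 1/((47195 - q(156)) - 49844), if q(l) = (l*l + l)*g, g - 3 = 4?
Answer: -1/174093 ≈ -5.7441e-6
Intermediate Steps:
g = 7 (g = 3 + 4 = 7)
q(l) = 7*l + 7*l² (q(l) = (l*l + l)*7 = (l² + l)*7 = (l + l²)*7 = 7*l + 7*l²)
1/((47195 - q(156)) - 49844) = 1/((47195 - 7*156*(1 + 156)) - 49844) = 1/((47195 - 7*156*157) - 49844) = 1/((47195 - 1*171444) - 49844) = 1/((47195 - 171444) - 49844) = 1/(-124249 - 49844) = 1/(-174093) = -1/174093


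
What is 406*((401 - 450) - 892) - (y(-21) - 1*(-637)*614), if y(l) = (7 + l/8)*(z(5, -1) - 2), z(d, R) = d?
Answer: -6185417/8 ≈ -7.7318e+5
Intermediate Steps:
y(l) = 21 + 3*l/8 (y(l) = (7 + l/8)*(5 - 2) = (7 + l*(⅛))*3 = (7 + l/8)*3 = 21 + 3*l/8)
406*((401 - 450) - 892) - (y(-21) - 1*(-637)*614) = 406*((401 - 450) - 892) - ((21 + (3/8)*(-21)) - 1*(-637)*614) = 406*(-49 - 892) - ((21 - 63/8) + 637*614) = 406*(-941) - (105/8 + 391118) = -382046 - 1*3129049/8 = -382046 - 3129049/8 = -6185417/8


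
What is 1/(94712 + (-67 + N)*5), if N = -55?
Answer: 1/94102 ≈ 1.0627e-5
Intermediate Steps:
1/(94712 + (-67 + N)*5) = 1/(94712 + (-67 - 55)*5) = 1/(94712 - 122*5) = 1/(94712 - 610) = 1/94102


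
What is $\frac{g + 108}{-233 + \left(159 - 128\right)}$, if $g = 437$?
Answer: $- \frac{545}{202} \approx -2.698$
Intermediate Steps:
$\frac{g + 108}{-233 + \left(159 - 128\right)} = \frac{437 + 108}{-233 + \left(159 - 128\right)} = \frac{545}{-233 + 31} = \frac{545}{-202} = 545 \left(- \frac{1}{202}\right) = - \frac{545}{202}$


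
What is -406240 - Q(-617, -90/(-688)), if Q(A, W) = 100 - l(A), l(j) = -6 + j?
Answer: -406963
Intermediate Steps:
Q(A, W) = 106 - A (Q(A, W) = 100 - (-6 + A) = 100 + (6 - A) = 106 - A)
-406240 - Q(-617, -90/(-688)) = -406240 - (106 - 1*(-617)) = -406240 - (106 + 617) = -406240 - 1*723 = -406240 - 723 = -406963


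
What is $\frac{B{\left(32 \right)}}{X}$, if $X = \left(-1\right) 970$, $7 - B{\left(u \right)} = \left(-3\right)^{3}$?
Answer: $- \frac{17}{485} \approx -0.035052$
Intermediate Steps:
$B{\left(u \right)} = 34$ ($B{\left(u \right)} = 7 - \left(-3\right)^{3} = 7 - -27 = 7 + 27 = 34$)
$X = -970$
$\frac{B{\left(32 \right)}}{X} = \frac{34}{-970} = 34 \left(- \frac{1}{970}\right) = - \frac{17}{485}$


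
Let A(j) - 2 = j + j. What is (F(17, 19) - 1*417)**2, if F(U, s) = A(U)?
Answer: 145161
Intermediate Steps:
A(j) = 2 + 2*j (A(j) = 2 + (j + j) = 2 + 2*j)
F(U, s) = 2 + 2*U
(F(17, 19) - 1*417)**2 = ((2 + 2*17) - 1*417)**2 = ((2 + 34) - 417)**2 = (36 - 417)**2 = (-381)**2 = 145161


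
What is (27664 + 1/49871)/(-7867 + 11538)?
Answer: 1379631345/183076441 ≈ 7.5358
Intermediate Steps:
(27664 + 1/49871)/(-7867 + 11538) = (27664 + 1/49871)/3671 = (1379631345/49871)*(1/3671) = 1379631345/183076441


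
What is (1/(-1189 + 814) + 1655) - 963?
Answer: 259499/375 ≈ 692.00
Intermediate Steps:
(1/(-1189 + 814) + 1655) - 963 = (1/(-375) + 1655) - 963 = (-1/375 + 1655) - 963 = 620624/375 - 963 = 259499/375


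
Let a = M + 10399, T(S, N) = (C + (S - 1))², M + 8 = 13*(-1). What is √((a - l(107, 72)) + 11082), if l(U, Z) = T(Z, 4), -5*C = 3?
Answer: 6*√11461/5 ≈ 128.47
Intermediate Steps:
C = -⅗ (C = -⅕*3 = -⅗ ≈ -0.60000)
M = -21 (M = -8 + 13*(-1) = -8 - 13 = -21)
T(S, N) = (-8/5 + S)² (T(S, N) = (-⅗ + (S - 1))² = (-⅗ + (-1 + S))² = (-8/5 + S)²)
l(U, Z) = (-8 + 5*Z)²/25
a = 10378 (a = -21 + 10399 = 10378)
√((a - l(107, 72)) + 11082) = √((10378 - (-8 + 5*72)²/25) + 11082) = √((10378 - (-8 + 360)²/25) + 11082) = √((10378 - 352²/25) + 11082) = √((10378 - 123904/25) + 11082) = √(135546/25 + 11082) = √(412596/25) = 6*√11461/5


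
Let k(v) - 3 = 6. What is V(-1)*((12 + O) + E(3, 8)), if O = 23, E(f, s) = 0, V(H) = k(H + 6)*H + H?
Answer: -350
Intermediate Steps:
k(v) = 9 (k(v) = 3 + 6 = 9)
V(H) = 10*H (V(H) = 9*H + H = 10*H)
V(-1)*((12 + O) + E(3, 8)) = (10*(-1))*((12 + 23) + 0) = -10*(35 + 0) = -10*35 = -350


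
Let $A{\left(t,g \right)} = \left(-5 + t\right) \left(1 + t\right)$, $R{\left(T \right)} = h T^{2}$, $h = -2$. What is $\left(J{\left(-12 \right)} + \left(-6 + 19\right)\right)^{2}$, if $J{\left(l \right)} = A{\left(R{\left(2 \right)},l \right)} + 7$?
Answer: $12321$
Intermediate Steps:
$R{\left(T \right)} = - 2 T^{2}$
$A{\left(t,g \right)} = \left(1 + t\right) \left(-5 + t\right)$
$J{\left(l \right)} = 98$ ($J{\left(l \right)} = \left(-5 + \left(- 2 \cdot 2^{2}\right)^{2} - 4 \left(- 2 \cdot 2^{2}\right)\right) + 7 = \left(-5 + \left(\left(-2\right) 4\right)^{2} - 4 \left(\left(-2\right) 4\right)\right) + 7 = \left(-5 + \left(-8\right)^{2} - -32\right) + 7 = \left(-5 + 64 + 32\right) + 7 = 91 + 7 = 98$)
$\left(J{\left(-12 \right)} + \left(-6 + 19\right)\right)^{2} = \left(98 + \left(-6 + 19\right)\right)^{2} = \left(98 + 13\right)^{2} = 111^{2} = 12321$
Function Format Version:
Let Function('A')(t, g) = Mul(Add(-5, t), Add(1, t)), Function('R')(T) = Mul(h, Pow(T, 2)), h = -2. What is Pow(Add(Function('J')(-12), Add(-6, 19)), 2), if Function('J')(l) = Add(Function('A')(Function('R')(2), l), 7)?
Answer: 12321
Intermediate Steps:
Function('R')(T) = Mul(-2, Pow(T, 2))
Function('A')(t, g) = Mul(Add(1, t), Add(-5, t))
Function('J')(l) = 98 (Function('J')(l) = Add(Add(-5, Pow(Mul(-2, Pow(2, 2)), 2), Mul(-4, Mul(-2, Pow(2, 2)))), 7) = Add(Add(-5, Pow(Mul(-2, 4), 2), Mul(-4, Mul(-2, 4))), 7) = Add(Add(-5, Pow(-8, 2), Mul(-4, -8)), 7) = Add(Add(-5, 64, 32), 7) = Add(91, 7) = 98)
Pow(Add(Function('J')(-12), Add(-6, 19)), 2) = Pow(Add(98, Add(-6, 19)), 2) = Pow(Add(98, 13), 2) = Pow(111, 2) = 12321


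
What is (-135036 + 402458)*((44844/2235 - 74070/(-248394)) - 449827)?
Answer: -3709959047358812576/30842255 ≈ -1.2029e+11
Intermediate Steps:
(-135036 + 402458)*((44844/2235 - 74070/(-248394)) - 449827) = 267422*((44844*(1/2235) - 74070*(-1/248394)) - 449827) = 267422*((14948/745 + 12345/41399) - 449827) = 267422*(628029277/30842255 - 449827) = 267422*(-13873051010608/30842255) = -3709959047358812576/30842255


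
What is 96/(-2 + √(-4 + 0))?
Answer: -24 - 24*I ≈ -24.0 - 24.0*I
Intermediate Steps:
96/(-2 + √(-4 + 0)) = 96/(-2 + √(-4)) = 96/(-2 + 2*I) = 96*((-2 - 2*I)/8) = 12*(-2 - 2*I)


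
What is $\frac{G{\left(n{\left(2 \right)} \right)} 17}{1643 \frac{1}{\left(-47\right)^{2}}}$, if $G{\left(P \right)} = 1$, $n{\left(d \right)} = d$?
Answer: $\frac{37553}{1643} \approx 22.856$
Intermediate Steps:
$\frac{G{\left(n{\left(2 \right)} \right)} 17}{1643 \frac{1}{\left(-47\right)^{2}}} = \frac{1 \cdot 17}{1643 \frac{1}{\left(-47\right)^{2}}} = \frac{17}{1643 \cdot \frac{1}{2209}} = \frac{17}{\frac{1643}{2209}} = 17 \cdot \frac{2209}{1643} = \frac{37553}{1643}$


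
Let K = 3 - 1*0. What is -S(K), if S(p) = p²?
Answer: -9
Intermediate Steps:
K = 3 (K = 3 + 0 = 3)
-S(K) = -1*3² = -1*9 = -9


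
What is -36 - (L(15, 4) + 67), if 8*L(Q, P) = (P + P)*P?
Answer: -107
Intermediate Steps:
L(Q, P) = P**2/4 (L(Q, P) = ((P + P)*P)/8 = ((2*P)*P)/8 = (2*P**2)/8 = P**2/4)
-36 - (L(15, 4) + 67) = -36 - ((1/4)*4**2 + 67) = -36 - ((1/4)*16 + 67) = -36 - (4 + 67) = -36 - 1*71 = -36 - 71 = -107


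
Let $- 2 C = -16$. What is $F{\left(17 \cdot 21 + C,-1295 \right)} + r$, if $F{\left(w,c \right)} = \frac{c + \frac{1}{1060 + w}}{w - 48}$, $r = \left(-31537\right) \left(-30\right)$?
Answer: $\frac{427379694376}{451725} \approx 9.4611 \cdot 10^{5}$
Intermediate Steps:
$C = 8$ ($C = \left(- \frac{1}{2}\right) \left(-16\right) = 8$)
$r = 946110$
$F{\left(w,c \right)} = \frac{c + \frac{1}{1060 + w}}{-48 + w}$
$F{\left(17 \cdot 21 + C,-1295 \right)} + r = \frac{1 + 1060 \left(-1295\right) - 1295 \left(17 \cdot 21 + 8\right)}{-50880 + \left(17 \cdot 21 + 8\right)^{2} + 1012 \left(17 \cdot 21 + 8\right)} + 946110 = \frac{1 - 1372700 - 1295 \left(357 + 8\right)}{-50880 + \left(357 + 8\right)^{2} + 1012 \left(357 + 8\right)} + 946110 = \frac{1 - 1372700 - 472675}{-50880 + 365^{2} + 1012 \cdot 365} + 946110 = \frac{1 - 1372700 - 472675}{-50880 + 133225 + 369380} + 946110 = \frac{1}{451725} \left(-1845374\right) + 946110 = - \frac{1845374}{451725} + 946110 = \frac{427379694376}{451725}$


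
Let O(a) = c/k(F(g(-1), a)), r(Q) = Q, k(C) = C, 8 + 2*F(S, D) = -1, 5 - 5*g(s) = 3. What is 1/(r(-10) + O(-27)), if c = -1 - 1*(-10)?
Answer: -1/12 ≈ -0.083333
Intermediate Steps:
g(s) = ⅖ (g(s) = 1 - ⅕*3 = 1 - ⅗ = ⅖)
F(S, D) = -9/2 (F(S, D) = -4 + (½)*(-1) = -4 - ½ = -9/2)
c = 9 (c = -1 + 10 = 9)
O(a) = -2 (O(a) = 9/(-9/2) = 9*(-2/9) = -2)
1/(r(-10) + O(-27)) = 1/(-10 - 2) = 1/(-12) = -1/12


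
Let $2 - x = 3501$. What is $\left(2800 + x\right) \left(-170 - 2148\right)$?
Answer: $1620282$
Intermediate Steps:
$x = -3499$ ($x = 2 - 3501 = -3499$)
$\left(2800 + x\right) \left(-170 - 2148\right) = \left(2800 - 3499\right) \left(-170 - 2148\right) = \left(-699\right) \left(-2318\right) = 1620282$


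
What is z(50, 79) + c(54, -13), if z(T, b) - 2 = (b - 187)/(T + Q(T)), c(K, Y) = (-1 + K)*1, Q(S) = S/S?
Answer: 899/17 ≈ 52.882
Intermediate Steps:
Q(S) = 1
c(K, Y) = -1 + K
z(T, b) = 2 + (-187 + b)/(1 + T) (z(T, b) = 2 + (b - 187)/(T + 1) = 2 + (-187 + b)/(1 + T))
z(50, 79) + c(54, -13) = (-185 + 79 + 2*50)/(1 + 50) + (-1 + 54) = (-185 + 79 + 100)/51 + 53 = (1/51)*(-6) + 53 = -2/17 + 53 = 899/17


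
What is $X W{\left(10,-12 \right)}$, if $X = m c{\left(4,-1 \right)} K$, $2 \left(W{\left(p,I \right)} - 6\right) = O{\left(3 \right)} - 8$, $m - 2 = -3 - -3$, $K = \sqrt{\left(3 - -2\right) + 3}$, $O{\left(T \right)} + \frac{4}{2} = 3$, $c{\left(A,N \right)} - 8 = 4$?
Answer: $120 \sqrt{2} \approx 169.71$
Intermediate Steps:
$c{\left(A,N \right)} = 12$ ($c{\left(A,N \right)} = 8 + 4 = 12$)
$O{\left(T \right)} = 1$ ($O{\left(T \right)} = -2 + 3 = 1$)
$K = 2 \sqrt{2}$ ($K = \sqrt{\left(3 + 2\right) + 3} = \sqrt{5 + 3} = \sqrt{8} = 2 \sqrt{2} \approx 2.8284$)
$m = 2$ ($m = 2 - 0 = 2 + \left(-3 + 3\right) = 2 + 0 = 2$)
$W{\left(p,I \right)} = \frac{5}{2}$ ($W{\left(p,I \right)} = 6 + \frac{1 - 8}{2} = 6 + \frac{1}{2} \left(-7\right) = 6 - \frac{7}{2} = \frac{5}{2}$)
$X = 48 \sqrt{2}$ ($X = 2 \cdot 12 \cdot 2 \sqrt{2} = 24 \cdot 2 \sqrt{2} = 48 \sqrt{2} \approx 67.882$)
$X W{\left(10,-12 \right)} = 48 \sqrt{2} \cdot \frac{5}{2} = 120 \sqrt{2}$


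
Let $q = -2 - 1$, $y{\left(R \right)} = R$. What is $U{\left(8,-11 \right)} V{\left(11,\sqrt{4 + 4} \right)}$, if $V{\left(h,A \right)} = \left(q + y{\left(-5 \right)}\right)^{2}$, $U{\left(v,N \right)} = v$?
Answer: $512$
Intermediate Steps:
$q = -3$
$V{\left(h,A \right)} = 64$ ($V{\left(h,A \right)} = \left(-3 - 5\right)^{2} = \left(-8\right)^{2} = 64$)
$U{\left(8,-11 \right)} V{\left(11,\sqrt{4 + 4} \right)} = 8 \cdot 64 = 512$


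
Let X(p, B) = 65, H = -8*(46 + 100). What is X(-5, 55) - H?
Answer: 1233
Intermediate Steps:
H = -1168 (H = -8*146 = -1168)
X(-5, 55) - H = 65 - 1*(-1168) = 65 + 1168 = 1233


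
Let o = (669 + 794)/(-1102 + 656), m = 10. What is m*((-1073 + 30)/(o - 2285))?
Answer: 4651780/1020573 ≈ 4.5580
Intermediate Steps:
o = -1463/446 (o = 1463/(-446) = 1463*(-1/446) = -1463/446 ≈ -3.2803)
m*((-1073 + 30)/(o - 2285)) = 10*((-1073 + 30)/(-1463/446 - 2285)) = 10*(-1043/(-1020573/446)) = 10*(-1043*(-446/1020573)) = 10*(465178/1020573) = 4651780/1020573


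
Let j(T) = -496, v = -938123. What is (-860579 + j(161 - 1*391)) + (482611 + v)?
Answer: -1316587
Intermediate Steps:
(-860579 + j(161 - 1*391)) + (482611 + v) = (-860579 - 496) + (482611 - 938123) = -861075 - 455512 = -1316587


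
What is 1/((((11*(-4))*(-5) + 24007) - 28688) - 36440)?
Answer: -1/40901 ≈ -2.4449e-5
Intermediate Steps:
1/((((11*(-4))*(-5) + 24007) - 28688) - 36440) = 1/(((-44*(-5) + 24007) - 28688) - 36440) = 1/(((220 + 24007) - 28688) - 36440) = 1/((24227 - 28688) - 36440) = 1/(-4461 - 36440) = 1/(-40901) = -1/40901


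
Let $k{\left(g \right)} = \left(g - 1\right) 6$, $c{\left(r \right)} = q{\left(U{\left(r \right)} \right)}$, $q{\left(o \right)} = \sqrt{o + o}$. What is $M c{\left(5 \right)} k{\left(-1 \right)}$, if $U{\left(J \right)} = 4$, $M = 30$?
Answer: $- 720 \sqrt{2} \approx -1018.2$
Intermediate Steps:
$q{\left(o \right)} = \sqrt{2} \sqrt{o}$ ($q{\left(o \right)} = \sqrt{2 o} = \sqrt{2} \sqrt{o}$)
$c{\left(r \right)} = 2 \sqrt{2}$ ($c{\left(r \right)} = \sqrt{2} \sqrt{4} = \sqrt{2} \cdot 2 = 2 \sqrt{2}$)
$k{\left(g \right)} = -6 + 6 g$ ($k{\left(g \right)} = \left(-1 + g\right) 6 = -6 + 6 g$)
$M c{\left(5 \right)} k{\left(-1 \right)} = 30 \cdot 2 \sqrt{2} \left(-6 + 6 \left(-1\right)\right) = 60 \sqrt{2} \left(-6 - 6\right) = 60 \sqrt{2} \left(-12\right) = - 720 \sqrt{2}$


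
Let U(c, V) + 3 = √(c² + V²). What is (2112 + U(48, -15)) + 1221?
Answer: 3330 + 3*√281 ≈ 3380.3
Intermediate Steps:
U(c, V) = -3 + √(V² + c²) (U(c, V) = -3 + √(c² + V²) = -3 + √(V² + c²))
(2112 + U(48, -15)) + 1221 = (2112 + (-3 + √((-15)² + 48²))) + 1221 = (2112 + (-3 + √(225 + 2304))) + 1221 = (2112 + (-3 + √2529)) + 1221 = (2112 + (-3 + 3*√281)) + 1221 = (2109 + 3*√281) + 1221 = 3330 + 3*√281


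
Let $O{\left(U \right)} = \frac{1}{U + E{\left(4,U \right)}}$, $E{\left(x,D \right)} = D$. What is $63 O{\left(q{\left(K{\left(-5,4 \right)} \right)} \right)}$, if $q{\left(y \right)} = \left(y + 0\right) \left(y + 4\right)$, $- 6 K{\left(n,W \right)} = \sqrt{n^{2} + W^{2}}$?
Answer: $- \frac{1134}{535} - \frac{27216 \sqrt{41}}{21935} \approx -10.064$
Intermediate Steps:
$K{\left(n,W \right)} = - \frac{\sqrt{W^{2} + n^{2}}}{6}$ ($K{\left(n,W \right)} = - \frac{\sqrt{n^{2} + W^{2}}}{6} = - \frac{\sqrt{W^{2} + n^{2}}}{6}$)
$q{\left(y \right)} = y \left(4 + y\right)$
$O{\left(U \right)} = \frac{1}{2 U}$ ($O{\left(U \right)} = \frac{1}{U + U} = \frac{1}{2 U}$)
$63 O{\left(q{\left(K{\left(-5,4 \right)} \right)} \right)} = 63 \frac{1}{2 - \frac{\sqrt{4^{2} + \left(-5\right)^{2}}}{6} \left(4 - \frac{\sqrt{4^{2} + \left(-5\right)^{2}}}{6}\right)} = 63 \frac{1}{2 - \frac{\sqrt{16 + 25}}{6} \left(4 - \frac{\sqrt{16 + 25}}{6}\right)} = 63 \frac{1}{2 - \frac{\sqrt{41}}{6} \left(4 - \frac{\sqrt{41}}{6}\right)} = 63 \frac{1}{2 \left(- \frac{\sqrt{41} \left(4 - \frac{\sqrt{41}}{6}\right)}{6}\right)} = 63 \frac{\left(- \frac{6}{41}\right) \sqrt{41} \frac{1}{4 - \frac{\sqrt{41}}{6}}}{2} = 63 \left(- \frac{3 \sqrt{41}}{41 \left(4 - \frac{\sqrt{41}}{6}\right)}\right) = - \frac{189 \sqrt{41}}{41 \left(4 - \frac{\sqrt{41}}{6}\right)}$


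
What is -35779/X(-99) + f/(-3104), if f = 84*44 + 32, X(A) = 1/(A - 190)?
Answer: 2005985181/194 ≈ 1.0340e+7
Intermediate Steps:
X(A) = 1/(-190 + A)
f = 3728 (f = 3696 + 32 = 3728)
-35779/X(-99) + f/(-3104) = -35779/(1/(-190 - 99)) + 3728/(-3104) = -35779/(1/(-289)) + 3728*(-1/3104) = -35779/(-1/289) - 233/194 = -35779*(-289) - 233/194 = 10340131 - 233/194 = 2005985181/194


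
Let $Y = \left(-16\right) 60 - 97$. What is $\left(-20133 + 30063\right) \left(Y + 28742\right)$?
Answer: $274912050$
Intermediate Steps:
$Y = -1057$ ($Y = -960 - 97 = -1057$)
$\left(-20133 + 30063\right) \left(Y + 28742\right) = \left(-20133 + 30063\right) \left(-1057 + 28742\right) = 9930 \cdot 27685 = 274912050$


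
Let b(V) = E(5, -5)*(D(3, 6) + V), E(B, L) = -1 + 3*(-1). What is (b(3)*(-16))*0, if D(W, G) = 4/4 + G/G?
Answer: 0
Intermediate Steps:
E(B, L) = -4 (E(B, L) = -1 - 3 = -4)
D(W, G) = 2 (D(W, G) = 4*(¼) + 1 = 1 + 1 = 2)
b(V) = -8 - 4*V (b(V) = -4*(2 + V) = -8 - 4*V)
(b(3)*(-16))*0 = ((-8 - 4*3)*(-16))*0 = ((-8 - 12)*(-16))*0 = -20*(-16)*0 = 320*0 = 0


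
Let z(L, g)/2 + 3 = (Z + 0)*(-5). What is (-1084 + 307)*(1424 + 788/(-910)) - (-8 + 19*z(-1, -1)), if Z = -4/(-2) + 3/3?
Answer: -71830406/65 ≈ -1.1051e+6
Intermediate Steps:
Z = 3 (Z = -4*(-½) + 3*(⅓) = 2 + 1 = 3)
z(L, g) = -36 (z(L, g) = -6 + 2*((3 + 0)*(-5)) = -6 + 2*(3*(-5)) = -6 + 2*(-15) = -6 - 30 = -36)
(-1084 + 307)*(1424 + 788/(-910)) - (-8 + 19*z(-1, -1)) = (-1084 + 307)*(1424 + 788/(-910)) - (-8 + 19*(-36)) = -777*(1424 + 788*(-1/910)) - (-8 - 684) = -777*(1424 - 394/455) - 1*(-692) = -777*647526/455 + 692 = -71875386/65 + 692 = -71830406/65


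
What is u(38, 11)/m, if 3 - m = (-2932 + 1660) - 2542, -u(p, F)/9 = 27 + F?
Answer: -342/3817 ≈ -0.089599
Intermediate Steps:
u(p, F) = -243 - 9*F (u(p, F) = -9*(27 + F) = -243 - 9*F)
m = 3817 (m = 3 - ((-2932 + 1660) - 2542) = 3 - (-1272 - 2542) = 3 - 1*(-3814) = 3 + 3814 = 3817)
u(38, 11)/m = (-243 - 9*11)/3817 = (-243 - 99)*(1/3817) = -342*1/3817 = -342/3817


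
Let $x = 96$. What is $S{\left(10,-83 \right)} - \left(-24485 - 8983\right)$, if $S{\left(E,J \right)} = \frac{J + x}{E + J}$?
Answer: $\frac{2443151}{73} \approx 33468.0$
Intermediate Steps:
$S{\left(E,J \right)} = \frac{96 + J}{E + J}$ ($S{\left(E,J \right)} = \frac{J + 96}{E + J} = \frac{96 + J}{E + J}$)
$S{\left(10,-83 \right)} - \left(-24485 - 8983\right) = \frac{96 - 83}{10 - 83} - \left(-24485 - 8983\right) = \frac{1}{-73} \cdot 13 - -33468 = \left(- \frac{1}{73}\right) 13 + 33468 = - \frac{13}{73} + 33468 = \frac{2443151}{73}$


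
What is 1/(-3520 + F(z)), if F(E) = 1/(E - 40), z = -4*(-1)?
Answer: -36/126721 ≈ -0.00028409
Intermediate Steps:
z = 4
F(E) = 1/(-40 + E)
1/(-3520 + F(z)) = 1/(-3520 + 1/(-40 + 4)) = 1/(-3520 + 1/(-36)) = 1/(-3520 - 1/36) = 1/(-126721/36) = -36/126721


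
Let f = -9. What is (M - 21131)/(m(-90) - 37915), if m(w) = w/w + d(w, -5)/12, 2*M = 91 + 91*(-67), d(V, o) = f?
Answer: 96536/151659 ≈ 0.63653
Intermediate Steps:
d(V, o) = -9
M = -3003 (M = (91 + 91*(-67))/2 = (91 - 6097)/2 = (1/2)*(-6006) = -3003)
m(w) = 1/4 (m(w) = w/w - 9/12 = 1 - 9*1/12 = 1 - 3/4 = 1/4)
(M - 21131)/(m(-90) - 37915) = (-3003 - 21131)/(1/4 - 37915) = -24134/(-151659/4) = -24134*(-4/151659) = 96536/151659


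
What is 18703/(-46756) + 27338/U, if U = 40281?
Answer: 524839985/1883378436 ≈ 0.27867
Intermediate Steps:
18703/(-46756) + 27338/U = 18703/(-46756) + 27338/40281 = 18703*(-1/46756) + 27338*(1/40281) = -18703/46756 + 27338/40281 = 524839985/1883378436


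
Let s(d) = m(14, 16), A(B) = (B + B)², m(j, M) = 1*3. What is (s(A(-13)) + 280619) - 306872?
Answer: -26250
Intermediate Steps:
m(j, M) = 3
A(B) = 4*B² (A(B) = (2*B)² = 4*B²)
s(d) = 3
(s(A(-13)) + 280619) - 306872 = (3 + 280619) - 306872 = 280622 - 306872 = -26250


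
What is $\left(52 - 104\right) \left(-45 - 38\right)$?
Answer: $4316$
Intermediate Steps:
$\left(52 - 104\right) \left(-45 - 38\right) = - 52 \left(-45 - 38\right) = \left(-52\right) \left(-83\right) = 4316$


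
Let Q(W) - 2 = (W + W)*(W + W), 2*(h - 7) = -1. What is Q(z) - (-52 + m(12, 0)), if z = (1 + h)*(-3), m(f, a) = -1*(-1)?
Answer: 2078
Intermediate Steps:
m(f, a) = 1
h = 13/2 (h = 7 + (1/2)*(-1) = 7 - 1/2 = 13/2 ≈ 6.5000)
z = -45/2 (z = (1 + 13/2)*(-3) = (15/2)*(-3) = -45/2 ≈ -22.500)
Q(W) = 2 + 4*W**2 (Q(W) = 2 + (W + W)*(W + W) = 2 + (2*W)*(2*W) = 2 + 4*W**2)
Q(z) - (-52 + m(12, 0)) = (2 + 4*(-45/2)**2) - (-52 + 1) = (2 + 4*(2025/4)) - 1*(-51) = (2 + 2025) + 51 = 2027 + 51 = 2078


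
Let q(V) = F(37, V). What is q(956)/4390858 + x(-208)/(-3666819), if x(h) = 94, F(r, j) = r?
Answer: -277068349/16100481540702 ≈ -1.7209e-5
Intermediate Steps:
q(V) = 37
q(956)/4390858 + x(-208)/(-3666819) = 37/4390858 + 94/(-3666819) = 37*(1/4390858) + 94*(-1/3666819) = 37/4390858 - 94/3666819 = -277068349/16100481540702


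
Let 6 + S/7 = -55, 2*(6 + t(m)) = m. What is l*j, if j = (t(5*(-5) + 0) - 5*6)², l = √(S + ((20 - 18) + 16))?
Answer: 9409*I*√409/4 ≈ 47571.0*I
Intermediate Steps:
t(m) = -6 + m/2
S = -427 (S = -42 + 7*(-55) = -42 - 385 = -427)
l = I*√409 (l = √(-427 + ((20 - 18) + 16)) = √(-427 + (2 + 16)) = √(-427 + 18) = √(-409) = I*√409 ≈ 20.224*I)
j = 9409/4 (j = ((-6 + (5*(-5) + 0)/2) - 5*6)² = ((-6 + (-25 + 0)/2) - 30)² = ((-6 + (½)*(-25)) - 30)² = ((-6 - 25/2) - 30)² = (-37/2 - 30)² = (-97/2)² = 9409/4 ≈ 2352.3)
l*j = (I*√409)*(9409/4) = 9409*I*√409/4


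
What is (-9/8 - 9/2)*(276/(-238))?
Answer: 3105/476 ≈ 6.5231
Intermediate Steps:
(-9/8 - 9/2)*(276/(-238)) = (-9*1/8 - 9*1/2)*(276*(-1/238)) = (-9/8 - 9/2)*(-138/119) = -45/8*(-138/119) = 3105/476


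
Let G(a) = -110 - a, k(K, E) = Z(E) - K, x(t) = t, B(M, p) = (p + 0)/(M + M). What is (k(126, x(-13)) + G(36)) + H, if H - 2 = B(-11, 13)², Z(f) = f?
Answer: -136803/484 ≈ -282.65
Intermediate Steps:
B(M, p) = p/(2*M) (B(M, p) = p/((2*M)) = p*(1/(2*M)) = p/(2*M))
k(K, E) = E - K
H = 1137/484 (H = 2 + ((½)*13/(-11))² = 2 + ((½)*13*(-1/11))² = 2 + (-13/22)² = 2 + 169/484 = 1137/484 ≈ 2.3492)
(k(126, x(-13)) + G(36)) + H = ((-13 - 1*126) + (-110 - 1*36)) + 1137/484 = ((-13 - 126) + (-110 - 36)) + 1137/484 = (-139 - 146) + 1137/484 = -285 + 1137/484 = -136803/484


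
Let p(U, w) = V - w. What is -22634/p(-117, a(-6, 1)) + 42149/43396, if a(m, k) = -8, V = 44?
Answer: -245008329/564148 ≈ -434.30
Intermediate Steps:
p(U, w) = 44 - w
-22634/p(-117, a(-6, 1)) + 42149/43396 = -22634/(44 - 1*(-8)) + 42149/43396 = -22634/(44 + 8) + 42149*(1/43396) = -22634/52 + 42149/43396 = -22634*1/52 + 42149/43396 = -11317/26 + 42149/43396 = -245008329/564148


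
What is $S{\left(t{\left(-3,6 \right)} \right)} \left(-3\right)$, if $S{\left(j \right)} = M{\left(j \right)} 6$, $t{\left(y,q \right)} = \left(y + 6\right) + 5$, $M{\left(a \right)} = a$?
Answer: $-144$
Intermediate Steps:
$t{\left(y,q \right)} = 11 + y$ ($t{\left(y,q \right)} = \left(6 + y\right) + 5 = 11 + y$)
$S{\left(j \right)} = 6 j$ ($S{\left(j \right)} = j 6 = 6 j$)
$S{\left(t{\left(-3,6 \right)} \right)} \left(-3\right) = 6 \left(11 - 3\right) \left(-3\right) = 6 \cdot 8 \left(-3\right) = 48 \left(-3\right) = -144$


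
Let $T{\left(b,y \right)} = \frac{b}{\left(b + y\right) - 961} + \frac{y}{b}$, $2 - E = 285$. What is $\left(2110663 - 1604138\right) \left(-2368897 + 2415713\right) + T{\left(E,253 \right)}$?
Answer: $\frac{6650515035732566}{280453} \approx 2.3713 \cdot 10^{10}$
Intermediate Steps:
$E = -283$ ($E = 2 - 285 = -283$)
$T{\left(b,y \right)} = \frac{b}{-961 + b + y} + \frac{y}{b}$
$\left(2110663 - 1604138\right) \left(-2368897 + 2415713\right) + T{\left(E,253 \right)} = \left(2110663 - 1604138\right) \left(-2368897 + 2415713\right) + \frac{\left(-283\right)^{2} + 253^{2} - 243133 - 71599}{\left(-283\right) \left(-961 - 283 + 253\right)} = 506525 \cdot 46816 - \frac{80089 + 64009 - 243133 - 71599}{283 \left(-991\right)} = 23713474400 - \left(- \frac{1}{280453}\right) \left(-170634\right) = 23713474400 - \frac{170634}{280453} = \frac{6650515035732566}{280453}$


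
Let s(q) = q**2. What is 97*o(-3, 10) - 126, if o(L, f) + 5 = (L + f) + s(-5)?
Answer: 2493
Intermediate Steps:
o(L, f) = 20 + L + f (o(L, f) = -5 + ((L + f) + (-5)**2) = -5 + ((L + f) + 25) = -5 + (25 + L + f) = 20 + L + f)
97*o(-3, 10) - 126 = 97*(20 - 3 + 10) - 126 = 97*27 - 126 = 2619 - 126 = 2493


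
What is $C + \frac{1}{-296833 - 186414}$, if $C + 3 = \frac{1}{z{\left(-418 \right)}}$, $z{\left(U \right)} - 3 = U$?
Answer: $- \frac{602126177}{200547505} \approx -3.0024$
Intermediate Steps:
$z{\left(U \right)} = 3 + U$
$C = - \frac{1246}{415}$ ($C = -3 + \frac{1}{3 - 418} = -3 + \frac{1}{-415} = -3 - \frac{1}{415} = - \frac{1246}{415} \approx -3.0024$)
$C + \frac{1}{-296833 - 186414} = - \frac{1246}{415} + \frac{1}{-296833 - 186414} = - \frac{1246}{415} + \frac{1}{-483247} = - \frac{1246}{415} - \frac{1}{483247} = - \frac{602126177}{200547505}$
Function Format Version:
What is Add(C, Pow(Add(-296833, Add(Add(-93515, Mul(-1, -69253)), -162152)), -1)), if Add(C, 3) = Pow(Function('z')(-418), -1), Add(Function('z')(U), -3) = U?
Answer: Rational(-602126177, 200547505) ≈ -3.0024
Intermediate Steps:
Function('z')(U) = Add(3, U)
C = Rational(-1246, 415) (C = Add(-3, Pow(Add(3, -418), -1)) = Add(-3, Pow(-415, -1)) = Add(-3, Rational(-1, 415)) = Rational(-1246, 415) ≈ -3.0024)
Add(C, Pow(Add(-296833, Add(Add(-93515, Mul(-1, -69253)), -162152)), -1)) = Add(Rational(-1246, 415), Pow(Add(-296833, Add(Add(-93515, Mul(-1, -69253)), -162152)), -1)) = Add(Rational(-1246, 415), Pow(Add(-296833, Add(Add(-93515, 69253), -162152)), -1)) = Add(Rational(-1246, 415), Pow(Add(-296833, Add(-24262, -162152)), -1)) = Add(Rational(-1246, 415), Pow(Add(-296833, -186414), -1)) = Add(Rational(-1246, 415), Pow(-483247, -1)) = Add(Rational(-1246, 415), Rational(-1, 483247)) = Rational(-602126177, 200547505)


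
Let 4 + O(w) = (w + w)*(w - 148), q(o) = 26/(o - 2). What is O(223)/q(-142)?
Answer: -2408112/13 ≈ -1.8524e+5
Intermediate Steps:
q(o) = 26/(-2 + o)
O(w) = -4 + 2*w*(-148 + w) (O(w) = -4 + (w + w)*(w - 148) = -4 + (2*w)*(-148 + w) = -4 + 2*w*(-148 + w))
O(223)/q(-142) = (-4 - 296*223 + 2*223²)/((26/(-2 - 142))) = (-4 - 66008 + 2*49729)/((26/(-144))) = (-4 - 66008 + 99458)/((26*(-1/144))) = 33446/(-13/72) = 33446*(-72/13) = -2408112/13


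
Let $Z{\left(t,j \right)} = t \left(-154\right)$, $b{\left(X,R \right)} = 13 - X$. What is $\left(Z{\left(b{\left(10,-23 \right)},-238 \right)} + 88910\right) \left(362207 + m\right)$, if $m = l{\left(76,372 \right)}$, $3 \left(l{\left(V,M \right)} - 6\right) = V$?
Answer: $\frac{96117768320}{3} \approx 3.2039 \cdot 10^{10}$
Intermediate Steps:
$l{\left(V,M \right)} = 6 + \frac{V}{3}$
$m = \frac{94}{3}$ ($m = 6 + \frac{1}{3} \cdot 76 = 6 + \frac{76}{3} = \frac{94}{3} \approx 31.333$)
$Z{\left(t,j \right)} = - 154 t$
$\left(Z{\left(b{\left(10,-23 \right)},-238 \right)} + 88910\right) \left(362207 + m\right) = \left(- 154 \left(13 - 10\right) + 88910\right) \left(362207 + \frac{94}{3}\right) = \left(- 154 \left(13 - 10\right) + 88910\right) \frac{1086715}{3} = \left(\left(-154\right) 3 + 88910\right) \frac{1086715}{3} = \left(-462 + 88910\right) \frac{1086715}{3} = 88448 \cdot \frac{1086715}{3} = \frac{96117768320}{3}$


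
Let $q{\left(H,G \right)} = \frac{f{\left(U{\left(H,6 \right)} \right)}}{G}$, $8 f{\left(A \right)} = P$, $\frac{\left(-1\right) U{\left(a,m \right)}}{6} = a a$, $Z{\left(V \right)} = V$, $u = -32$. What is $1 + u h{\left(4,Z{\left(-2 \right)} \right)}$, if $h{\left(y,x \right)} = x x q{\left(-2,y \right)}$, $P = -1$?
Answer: $5$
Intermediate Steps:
$U{\left(a,m \right)} = - 6 a^{2}$ ($U{\left(a,m \right)} = - 6 a a = - 6 a^{2}$)
$f{\left(A \right)} = - \frac{1}{8}$ ($f{\left(A \right)} = \frac{1}{8} \left(-1\right) = - \frac{1}{8}$)
$q{\left(H,G \right)} = - \frac{1}{8 G}$
$h{\left(y,x \right)} = - \frac{x^{2}}{8 y}$ ($h{\left(y,x \right)} = x x \left(- \frac{1}{8 y}\right) = x^{2} \left(- \frac{1}{8 y}\right) = - \frac{x^{2}}{8 y}$)
$1 + u h{\left(4,Z{\left(-2 \right)} \right)} = 1 - 32 \left(- \frac{\left(-2\right)^{2}}{8 \cdot 4}\right) = 1 - 32 \left(\left(- \frac{1}{8}\right) 4 \cdot \frac{1}{4}\right) = 1 - -4 = 1 + 4 = 5$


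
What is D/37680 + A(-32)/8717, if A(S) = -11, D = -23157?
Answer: -67424683/109485520 ≈ -0.61583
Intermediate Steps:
D/37680 + A(-32)/8717 = -23157/37680 - 11/8717 = -23157*1/37680 - 11*1/8717 = -7719/12560 - 11/8717 = -67424683/109485520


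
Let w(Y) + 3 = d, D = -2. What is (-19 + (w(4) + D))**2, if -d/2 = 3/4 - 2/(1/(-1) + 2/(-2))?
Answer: 3025/4 ≈ 756.25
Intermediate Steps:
d = -7/2 (d = -2*(3/4 - 2/(1/(-1) + 2/(-2))) = -2*(3*(1/4) - 2/(1*(-1) + 2*(-1/2))) = -2*(3/4 - 2/(-1 - 1)) = -2*(3/4 - 2/(-2)) = -2*(3/4 - 2*(-1/2)) = -2*(3/4 + 1) = -2*7/4 = -7/2 ≈ -3.5000)
w(Y) = -13/2 (w(Y) = -3 - 7/2 = -13/2)
(-19 + (w(4) + D))**2 = (-19 + (-13/2 - 2))**2 = (-19 - 17/2)**2 = (-55/2)**2 = 3025/4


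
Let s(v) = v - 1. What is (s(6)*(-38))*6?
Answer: -1140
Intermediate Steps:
s(v) = -1 + v
(s(6)*(-38))*6 = ((-1 + 6)*(-38))*6 = (5*(-38))*6 = -190*6 = -1140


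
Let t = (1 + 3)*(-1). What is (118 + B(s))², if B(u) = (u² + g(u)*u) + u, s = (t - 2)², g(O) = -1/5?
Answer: 52041796/25 ≈ 2.0817e+6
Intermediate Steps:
g(O) = -⅕ (g(O) = -1*⅕ = -⅕)
t = -4 (t = 4*(-1) = -4)
s = 36 (s = (-4 - 2)² = (-6)² = 36)
B(u) = u² + 4*u/5 (B(u) = (u² - u/5) + u = u² + 4*u/5)
(118 + B(s))² = (118 + (⅕)*36*(4 + 5*36))² = (118 + (⅕)*36*(4 + 180))² = (118 + (⅕)*36*184)² = (118 + 6624/5)² = (7214/5)² = 52041796/25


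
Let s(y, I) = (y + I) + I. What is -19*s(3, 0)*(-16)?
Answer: 912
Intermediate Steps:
s(y, I) = y + 2*I (s(y, I) = (I + y) + I = y + 2*I)
-19*s(3, 0)*(-16) = -19*(3 + 2*0)*(-16) = -19*(3 + 0)*(-16) = -19*3*(-16) = -57*(-16) = 912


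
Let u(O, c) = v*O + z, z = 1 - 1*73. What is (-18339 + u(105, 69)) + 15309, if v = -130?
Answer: -16752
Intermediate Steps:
z = -72 (z = 1 - 73 = -72)
u(O, c) = -72 - 130*O (u(O, c) = -130*O - 72 = -72 - 130*O)
(-18339 + u(105, 69)) + 15309 = (-18339 + (-72 - 130*105)) + 15309 = (-18339 + (-72 - 13650)) + 15309 = (-18339 - 13722) + 15309 = -32061 + 15309 = -16752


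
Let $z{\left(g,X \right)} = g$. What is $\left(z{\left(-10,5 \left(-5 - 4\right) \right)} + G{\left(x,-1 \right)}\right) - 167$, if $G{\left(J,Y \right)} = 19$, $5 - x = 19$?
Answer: $-158$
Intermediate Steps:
$x = -14$ ($x = 5 - 19 = -14$)
$\left(z{\left(-10,5 \left(-5 - 4\right) \right)} + G{\left(x,-1 \right)}\right) - 167 = \left(-10 + 19\right) - 167 = 9 - 167 = -158$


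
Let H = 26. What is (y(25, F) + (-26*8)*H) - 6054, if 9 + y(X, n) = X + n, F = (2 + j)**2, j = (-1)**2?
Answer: -11437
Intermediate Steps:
j = 1
F = 9 (F = (2 + 1)**2 = 3**2 = 9)
y(X, n) = -9 + X + n (y(X, n) = -9 + (X + n) = -9 + X + n)
(y(25, F) + (-26*8)*H) - 6054 = ((-9 + 25 + 9) - 26*8*26) - 6054 = (25 - 208*26) - 6054 = (25 - 5408) - 6054 = -5383 - 6054 = -11437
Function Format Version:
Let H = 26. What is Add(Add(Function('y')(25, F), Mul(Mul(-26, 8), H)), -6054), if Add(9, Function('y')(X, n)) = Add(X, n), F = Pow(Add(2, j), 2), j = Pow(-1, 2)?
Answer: -11437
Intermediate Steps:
j = 1
F = 9 (F = Pow(Add(2, 1), 2) = Pow(3, 2) = 9)
Function('y')(X, n) = Add(-9, X, n) (Function('y')(X, n) = Add(-9, Add(X, n)) = Add(-9, X, n))
Add(Add(Function('y')(25, F), Mul(Mul(-26, 8), H)), -6054) = Add(Add(Add(-9, 25, 9), Mul(Mul(-26, 8), 26)), -6054) = Add(Add(25, Mul(-208, 26)), -6054) = Add(Add(25, -5408), -6054) = Add(-5383, -6054) = -11437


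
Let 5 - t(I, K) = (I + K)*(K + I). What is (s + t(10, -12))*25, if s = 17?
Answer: 450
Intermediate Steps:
t(I, K) = 5 - (I + K)**2 (t(I, K) = 5 - (I + K)*(K + I) = 5 - (I + K)*(I + K) = 5 - (I + K)**2)
(s + t(10, -12))*25 = (17 + (5 - (10 - 12)**2))*25 = (17 + (5 - 1*(-2)**2))*25 = (17 + (5 - 1*4))*25 = (17 + (5 - 4))*25 = (17 + 1)*25 = 18*25 = 450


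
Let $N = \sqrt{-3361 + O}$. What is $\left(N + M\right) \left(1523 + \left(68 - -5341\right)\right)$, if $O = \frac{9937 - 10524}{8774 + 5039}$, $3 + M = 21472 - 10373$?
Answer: $76917472 + \frac{8623408 i \sqrt{414390}}{13813} \approx 7.6918 \cdot 10^{7} + 4.0188 \cdot 10^{5} i$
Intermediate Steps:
$M = 11096$ ($M = -3 + \left(21472 - 10373\right) = -3 + 11099 = 11096$)
$O = - \frac{587}{13813} \approx -0.042496$
$N = \frac{1244 i \sqrt{414390}}{13813}$ ($N = \sqrt{-3361 - \frac{587}{13813}} = \sqrt{- \frac{46426080}{13813}} = \frac{1244 i \sqrt{414390}}{13813} \approx 57.974 i$)
$\left(N + M\right) \left(1523 + \left(68 - -5341\right)\right) = \left(\frac{1244 i \sqrt{414390}}{13813} + 11096\right) \left(1523 + \left(68 - -5341\right)\right) = \left(11096 + \frac{1244 i \sqrt{414390}}{13813}\right) \left(1523 + \left(68 + 5341\right)\right) = \left(11096 + \frac{1244 i \sqrt{414390}}{13813}\right) \left(1523 + 5409\right) = \left(11096 + \frac{1244 i \sqrt{414390}}{13813}\right) 6932 = 76917472 + \frac{8623408 i \sqrt{414390}}{13813}$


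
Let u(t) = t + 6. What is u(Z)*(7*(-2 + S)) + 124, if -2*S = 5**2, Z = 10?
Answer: -1500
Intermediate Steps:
S = -25/2 (S = -1/2*5**2 = -1/2*25 = -25/2 ≈ -12.500)
u(t) = 6 + t
u(Z)*(7*(-2 + S)) + 124 = (6 + 10)*(7*(-2 - 25/2)) + 124 = 16*(7*(-29/2)) + 124 = 16*(-203/2) + 124 = -1624 + 124 = -1500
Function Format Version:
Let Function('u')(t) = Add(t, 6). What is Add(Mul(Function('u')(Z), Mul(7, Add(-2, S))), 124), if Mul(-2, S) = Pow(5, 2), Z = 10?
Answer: -1500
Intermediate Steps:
S = Rational(-25, 2) (S = Mul(Rational(-1, 2), Pow(5, 2)) = Mul(Rational(-1, 2), 25) = Rational(-25, 2) ≈ -12.500)
Function('u')(t) = Add(6, t)
Add(Mul(Function('u')(Z), Mul(7, Add(-2, S))), 124) = Add(Mul(Add(6, 10), Mul(7, Add(-2, Rational(-25, 2)))), 124) = Add(Mul(16, Mul(7, Rational(-29, 2))), 124) = Add(Mul(16, Rational(-203, 2)), 124) = Add(-1624, 124) = -1500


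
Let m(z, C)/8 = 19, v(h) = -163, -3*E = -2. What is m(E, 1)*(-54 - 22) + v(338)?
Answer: -11715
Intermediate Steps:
E = ⅔ (E = -⅓*(-2) = ⅔ ≈ 0.66667)
m(z, C) = 152 (m(z, C) = 8*19 = 152)
m(E, 1)*(-54 - 22) + v(338) = 152*(-54 - 22) - 163 = 152*(-76) - 163 = -11552 - 163 = -11715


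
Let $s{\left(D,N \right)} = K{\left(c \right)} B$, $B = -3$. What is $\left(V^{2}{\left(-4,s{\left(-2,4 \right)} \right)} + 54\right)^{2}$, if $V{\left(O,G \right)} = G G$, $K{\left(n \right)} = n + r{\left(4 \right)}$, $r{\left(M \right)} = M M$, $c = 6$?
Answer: $360042655544100$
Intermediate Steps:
$r{\left(M \right)} = M^{2}$
$K{\left(n \right)} = 16 + n$ ($K{\left(n \right)} = n + 4^{2} = n + 16 = 16 + n$)
$s{\left(D,N \right)} = -66$ ($s{\left(D,N \right)} = \left(16 + 6\right) \left(-3\right) = 22 \left(-3\right) = -66$)
$V{\left(O,G \right)} = G^{2}$
$\left(V^{2}{\left(-4,s{\left(-2,4 \right)} \right)} + 54\right)^{2} = \left(\left(\left(-66\right)^{2}\right)^{2} + 54\right)^{2} = \left(4356^{2} + 54\right)^{2} = \left(18974736 + 54\right)^{2} = 18974790^{2} = 360042655544100$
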